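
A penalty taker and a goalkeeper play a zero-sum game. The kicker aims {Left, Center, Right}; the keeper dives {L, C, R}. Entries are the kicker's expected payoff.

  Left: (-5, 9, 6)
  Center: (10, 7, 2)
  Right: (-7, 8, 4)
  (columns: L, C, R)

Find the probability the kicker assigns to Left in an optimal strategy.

8/19

Row minima: Left → -5, Center → 2, Right → -7; maximin = 2.
Column maxima: L → 10, C → 9, R → 6; minimax = 6.
2 ≠ 6, so there is no saddle point; optimal play is mixed.
Right is strictly dominated by Left, so the kicker never plays it.
C is strictly dominated by R (it gives the kicker strictly more in every row), so the keeper never plays it.
On the remaining 2×2 (Left, Center vs L, R):
Let the kicker play Left with probability p. Expected payoff against L: (-5)p + 10(1−p) = −15p + 10; against R: 6p + 2(1−p) = 4p + 2.
Setting these equal: −15p + 10 = 4p + 2 ⇒ −19p = -8 ⇒ p = 8/19, and the value is (-15)·(8/19) + 10 = 70/19.
For the keeper: with q = P(L), equating Left's and Center's payoffs gives −11q + 6 = 8q + 2 ⇒ q = 4/19.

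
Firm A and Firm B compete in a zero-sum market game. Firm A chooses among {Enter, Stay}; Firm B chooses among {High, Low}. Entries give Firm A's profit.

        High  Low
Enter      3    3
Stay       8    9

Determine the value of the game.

Row minima: Enter → 3, Stay → 8; maximin = 8.
Column maxima: High → 8, Low → 9; minimax = 8.
Since maximin = minimax = 8, there is a saddle point and the value is 8.

8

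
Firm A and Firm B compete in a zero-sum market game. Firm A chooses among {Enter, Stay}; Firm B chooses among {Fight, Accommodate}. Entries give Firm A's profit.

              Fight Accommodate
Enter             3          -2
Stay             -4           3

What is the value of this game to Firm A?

1/12

Row minima: Enter → -2, Stay → -4; maximin = -2.
Column maxima: Fight → 3, Accommodate → 3; minimax = 3.
-2 ≠ 3, so there is no saddle point; optimal play is mixed.
Let Firm A play Enter with probability p. Expected payoff against Fight: 3p + (-4)(1−p) = 7p − 4; against Accommodate: (-2)p + 3(1−p) = −5p + 3.
Setting these equal: 7p − 4 = −5p + 3 ⇒ 12p = 7 ⇒ p = 7/12, and the value is (7)·(7/12) − 4 = 1/12.
For Firm B: with q = P(Fight), equating Enter's and Stay's payoffs gives 5q − 2 = −7q + 3 ⇒ q = 5/12.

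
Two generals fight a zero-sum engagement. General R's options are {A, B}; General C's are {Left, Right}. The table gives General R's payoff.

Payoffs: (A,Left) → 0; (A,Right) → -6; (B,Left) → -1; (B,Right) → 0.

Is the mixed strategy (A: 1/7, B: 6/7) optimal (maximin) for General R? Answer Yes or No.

Yes

Against Left this mix gives (1/7)·0 + (6/7)·(-1) = -6/7.
Against Right this mix gives (1/7)·(-6) + (6/7)·0 = -6/7.
All of General C's active replies (Left, Right) yield -6/7, and no column does worse for General R. The mix makes General C indifferent and guarantees -6/7, so it is optimal.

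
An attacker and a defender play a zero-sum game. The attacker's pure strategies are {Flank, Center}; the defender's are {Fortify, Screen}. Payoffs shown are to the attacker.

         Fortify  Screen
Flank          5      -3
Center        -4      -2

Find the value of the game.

-11/5

Row minima: Flank → -3, Center → -4; maximin = -3.
Column maxima: Fortify → 5, Screen → -2; minimax = -2.
-3 ≠ -2, so there is no saddle point; optimal play is mixed.
Let the attacker play Flank with probability p. Expected payoff against Fortify: 5p + (-4)(1−p) = 9p − 4; against Screen: (-3)p + (-2)(1−p) = −p − 2.
Setting these equal: 9p − 4 = −p − 2 ⇒ 10p = 2 ⇒ p = 1/5, and the value is (9)·(1/5) − 4 = -11/5.
For the defender: with q = P(Fortify), equating Flank's and Center's payoffs gives 8q − 3 = −2q − 2 ⇒ q = 1/10.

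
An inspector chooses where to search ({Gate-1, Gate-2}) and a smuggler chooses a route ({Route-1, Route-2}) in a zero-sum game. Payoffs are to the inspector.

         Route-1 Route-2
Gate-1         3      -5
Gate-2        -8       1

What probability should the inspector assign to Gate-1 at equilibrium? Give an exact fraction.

9/17

Row minima: Gate-1 → -5, Gate-2 → -8; maximin = -5.
Column maxima: Route-1 → 3, Route-2 → 1; minimax = 1.
-5 ≠ 1, so there is no saddle point; optimal play is mixed.
Let the inspector play Gate-1 with probability p. Expected payoff against Route-1: 3p + (-8)(1−p) = 11p − 8; against Route-2: (-5)p + 1(1−p) = −6p + 1.
Setting these equal: 11p − 8 = −6p + 1 ⇒ 17p = 9 ⇒ p = 9/17, and the value is (11)·(9/17) − 8 = -37/17.
For the smuggler: with q = P(Route-1), equating Gate-1's and Gate-2's payoffs gives 8q − 5 = −9q + 1 ⇒ q = 6/17.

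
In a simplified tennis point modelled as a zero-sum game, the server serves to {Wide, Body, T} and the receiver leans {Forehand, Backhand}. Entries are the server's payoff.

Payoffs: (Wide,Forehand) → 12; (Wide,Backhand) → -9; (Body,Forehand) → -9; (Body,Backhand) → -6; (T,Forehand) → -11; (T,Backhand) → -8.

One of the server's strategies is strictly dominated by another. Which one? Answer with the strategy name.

T

Body gives a strictly higher payoff than T against every column: -9 > -11, -6 > -8.
So T is strictly dominated and the server never plays it.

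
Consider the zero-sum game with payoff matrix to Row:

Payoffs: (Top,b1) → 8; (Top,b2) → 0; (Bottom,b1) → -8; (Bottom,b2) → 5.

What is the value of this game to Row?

40/21

Row minima: Top → 0, Bottom → -8; maximin = 0.
Column maxima: b1 → 8, b2 → 5; minimax = 5.
0 ≠ 5, so there is no saddle point; optimal play is mixed.
Let Row play Top with probability p. Expected payoff against b1: 8p + (-8)(1−p) = 16p − 8; against b2: 0p + 5(1−p) = −5p + 5.
Setting these equal: 16p − 8 = −5p + 5 ⇒ 21p = 13 ⇒ p = 13/21, and the value is (16)·(13/21) − 8 = 40/21.
For Column: with q = P(b1), equating Top's and Bottom's payoffs gives 8q = −13q + 5 ⇒ q = 5/21.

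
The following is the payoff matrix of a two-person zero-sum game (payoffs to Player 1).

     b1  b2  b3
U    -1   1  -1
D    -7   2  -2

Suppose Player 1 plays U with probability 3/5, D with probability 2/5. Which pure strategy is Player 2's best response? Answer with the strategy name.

b1

If Player 2 plays b1, Player 1's expected payoff is (3/5)·(-1) + (2/5)·(-7) = -17/5.
If Player 2 plays b2, Player 1's expected payoff is (3/5)·1 + (2/5)·2 = 7/5.
If Player 2 plays b3, Player 1's expected payoff is (3/5)·(-1) + (2/5)·(-2) = -7/5.
Player 2 minimizes Player 1's payoff; the smallest is -17/5, so the best response is b1.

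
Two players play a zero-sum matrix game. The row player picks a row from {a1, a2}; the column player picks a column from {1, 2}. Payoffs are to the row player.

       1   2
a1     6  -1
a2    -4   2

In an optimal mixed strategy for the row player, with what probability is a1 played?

Row minima: a1 → -1, a2 → -4; maximin = -1.
Column maxima: 1 → 6, 2 → 2; minimax = 2.
-1 ≠ 2, so there is no saddle point; optimal play is mixed.
Let the row player play a1 with probability p. Expected payoff against 1: 6p + (-4)(1−p) = 10p − 4; against 2: (-1)p + 2(1−p) = −3p + 2.
Setting these equal: 10p − 4 = −3p + 2 ⇒ 13p = 6 ⇒ p = 6/13, and the value is (10)·(6/13) − 4 = 8/13.
For the column player: with q = P(1), equating a1's and a2's payoffs gives 7q − 1 = −6q + 2 ⇒ q = 3/13.

6/13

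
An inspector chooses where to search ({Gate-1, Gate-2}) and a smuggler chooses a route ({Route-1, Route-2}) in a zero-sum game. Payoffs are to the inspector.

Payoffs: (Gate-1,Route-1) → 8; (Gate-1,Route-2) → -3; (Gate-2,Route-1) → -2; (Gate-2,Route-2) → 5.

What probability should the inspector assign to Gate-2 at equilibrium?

Row minima: Gate-1 → -3, Gate-2 → -2; maximin = -2.
Column maxima: Route-1 → 8, Route-2 → 5; minimax = 5.
-2 ≠ 5, so there is no saddle point; optimal play is mixed.
Let the inspector play Gate-1 with probability p. Expected payoff against Route-1: 8p + (-2)(1−p) = 10p − 2; against Route-2: (-3)p + 5(1−p) = −8p + 5.
Setting these equal: 10p − 2 = −8p + 5 ⇒ 18p = 7 ⇒ p = 7/18, and the value is (10)·(7/18) − 2 = 17/9.
For the smuggler: with q = P(Route-1), equating Gate-1's and Gate-2's payoffs gives 11q − 3 = −7q + 5 ⇒ q = 4/9.

11/18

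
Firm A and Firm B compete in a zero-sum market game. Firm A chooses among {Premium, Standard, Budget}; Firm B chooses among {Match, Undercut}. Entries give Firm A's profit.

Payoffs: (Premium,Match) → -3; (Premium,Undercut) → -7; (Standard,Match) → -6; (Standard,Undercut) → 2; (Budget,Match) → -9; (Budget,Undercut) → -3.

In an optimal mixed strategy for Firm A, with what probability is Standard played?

1/3

Row minima: Premium → -7, Standard → -6, Budget → -9; maximin = -6.
Column maxima: Match → -3, Undercut → 2; minimax = -3.
-6 ≠ -3, so there is no saddle point; optimal play is mixed.
Budget is strictly dominated by Standard, so Firm A never plays it.
On the remaining 2×2 (Premium, Standard vs Match, Undercut):
Let Firm A play Premium with probability p. Expected payoff against Match: (-3)p + (-6)(1−p) = 3p − 6; against Undercut: (-7)p + 2(1−p) = −9p + 2.
Setting these equal: 3p − 6 = −9p + 2 ⇒ 12p = 8 ⇒ p = 2/3, and the value is (3)·(2/3) − 6 = -4.
For Firm B: with q = P(Match), equating Premium's and Standard's payoffs gives 4q − 7 = −8q + 2 ⇒ q = 3/4.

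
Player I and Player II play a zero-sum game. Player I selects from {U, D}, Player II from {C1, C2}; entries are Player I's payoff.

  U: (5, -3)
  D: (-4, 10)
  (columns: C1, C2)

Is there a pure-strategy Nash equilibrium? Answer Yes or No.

Row minima: U → -3, D → -4; maximin = -3.
Column maxima: C1 → 5, C2 → 10; minimax = 5.
-3 ≠ 5, so no pure-strategy equilibrium exists.

No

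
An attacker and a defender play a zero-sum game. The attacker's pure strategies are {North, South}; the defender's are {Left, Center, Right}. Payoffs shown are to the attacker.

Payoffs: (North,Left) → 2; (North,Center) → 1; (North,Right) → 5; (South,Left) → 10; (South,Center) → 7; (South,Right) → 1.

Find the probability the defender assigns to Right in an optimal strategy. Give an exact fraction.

3/5

Row minima: North → 1, South → 1; maximin = 1.
Column maxima: Left → 10, Center → 7, Right → 5; minimax = 5.
1 ≠ 5, so there is no saddle point; optimal play is mixed.
Left is strictly dominated by Center (it gives the attacker strictly more in every row), so the defender never plays it.
On the remaining 2×2 (North, South vs Center, Right):
Let the attacker play North with probability p. Expected payoff against Center: 1p + 7(1−p) = −6p + 7; against Right: 5p + 1(1−p) = 4p + 1.
Setting these equal: −6p + 7 = 4p + 1 ⇒ −10p = -6 ⇒ p = 3/5, and the value is (-6)·(3/5) + 7 = 17/5.
For the defender: with q = P(Center), equating North's and South's payoffs gives −4q + 5 = 6q + 1 ⇒ q = 2/5.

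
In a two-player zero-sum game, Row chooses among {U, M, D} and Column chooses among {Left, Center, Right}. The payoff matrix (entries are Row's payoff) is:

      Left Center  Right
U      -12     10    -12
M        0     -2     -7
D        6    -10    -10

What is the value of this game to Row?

Row minima: U → -12, M → -7, D → -10; maximin = -7.
Column maxima: Left → 6, Center → 10, Right → -7; minimax = -7.
Since maximin = minimax = -7, there is a saddle point and the value is -7.

-7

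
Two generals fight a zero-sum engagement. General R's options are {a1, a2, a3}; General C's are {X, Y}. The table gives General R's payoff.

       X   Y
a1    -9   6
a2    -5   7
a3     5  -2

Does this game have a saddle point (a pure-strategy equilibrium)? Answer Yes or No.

Row minima: a1 → -9, a2 → -5, a3 → -2; maximin = -2.
Column maxima: X → 5, Y → 7; minimax = 5.
-2 ≠ 5, so no pure-strategy equilibrium exists.

No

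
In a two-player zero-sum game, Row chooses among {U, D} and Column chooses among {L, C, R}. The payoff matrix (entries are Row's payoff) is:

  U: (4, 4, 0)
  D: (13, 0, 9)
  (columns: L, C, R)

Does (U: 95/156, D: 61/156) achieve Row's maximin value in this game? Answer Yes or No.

No

Against L this mix gives (95/156)·4 + (61/156)·13 = 391/52.
Against C this mix gives (95/156)·4 + (61/156)·0 = 95/39.
Against R this mix gives (95/156)·0 + (61/156)·9 = 183/52.
Column will play C, holding Row to 95/39. Shifting weight toward the row that does better against C would raise this floor (the equalizing mix achieves 36/13 against both C and R), so the proposed strategy is not optimal.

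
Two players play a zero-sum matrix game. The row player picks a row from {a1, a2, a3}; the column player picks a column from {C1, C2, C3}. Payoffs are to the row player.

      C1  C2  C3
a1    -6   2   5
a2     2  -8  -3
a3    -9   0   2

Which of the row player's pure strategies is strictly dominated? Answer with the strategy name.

a3

a1 gives a strictly higher payoff than a3 against every column: -6 > -9, 2 > 0, 5 > 2.
So a3 is strictly dominated and the row player never plays it.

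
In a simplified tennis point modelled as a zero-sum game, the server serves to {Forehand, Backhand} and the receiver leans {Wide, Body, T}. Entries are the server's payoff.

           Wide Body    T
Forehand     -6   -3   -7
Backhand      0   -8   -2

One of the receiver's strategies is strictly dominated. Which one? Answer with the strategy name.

T holds the server's payoff strictly below Wide in every row: -7 < -6, -2 < 0.
So Wide is strictly dominated for the receiver.

Wide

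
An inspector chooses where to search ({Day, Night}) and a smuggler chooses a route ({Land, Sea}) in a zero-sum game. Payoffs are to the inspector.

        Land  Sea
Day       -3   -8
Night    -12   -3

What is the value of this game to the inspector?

Row minima: Day → -8, Night → -12; maximin = -8.
Column maxima: Land → -3, Sea → -3; minimax = -3.
-8 ≠ -3, so there is no saddle point; optimal play is mixed.
Let the inspector play Day with probability p. Expected payoff against Land: (-3)p + (-12)(1−p) = 9p − 12; against Sea: (-8)p + (-3)(1−p) = −5p − 3.
Setting these equal: 9p − 12 = −5p − 3 ⇒ 14p = 9 ⇒ p = 9/14, and the value is (9)·(9/14) − 12 = -87/14.
For the smuggler: with q = P(Land), equating Day's and Night's payoffs gives 5q − 8 = −9q − 3 ⇒ q = 5/14.

-87/14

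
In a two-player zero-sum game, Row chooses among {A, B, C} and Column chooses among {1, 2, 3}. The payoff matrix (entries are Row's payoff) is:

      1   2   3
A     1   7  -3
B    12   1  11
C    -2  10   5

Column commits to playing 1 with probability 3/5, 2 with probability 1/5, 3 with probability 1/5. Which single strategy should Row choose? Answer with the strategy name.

B

Expected payoff of A: (3/5)·1 + (1/5)·7 + (1/5)·(-3) = 7/5.
Expected payoff of B: (3/5)·12 + (1/5)·1 + (1/5)·11 = 48/5.
Expected payoff of C: (3/5)·(-2) + (1/5)·10 + (1/5)·5 = 9/5.
The largest is 48/5, so Row's best response is B.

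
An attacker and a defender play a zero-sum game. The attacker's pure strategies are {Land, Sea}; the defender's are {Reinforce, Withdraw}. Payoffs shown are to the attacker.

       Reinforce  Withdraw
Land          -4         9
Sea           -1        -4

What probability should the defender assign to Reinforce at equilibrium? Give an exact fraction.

13/16

Row minima: Land → -4, Sea → -4; maximin = -4.
Column maxima: Reinforce → -1, Withdraw → 9; minimax = -1.
-4 ≠ -1, so there is no saddle point; optimal play is mixed.
Let the attacker play Land with probability p. Expected payoff against Reinforce: (-4)p + (-1)(1−p) = −3p − 1; against Withdraw: 9p + (-4)(1−p) = 13p − 4.
Setting these equal: −3p − 1 = 13p − 4 ⇒ −16p = -3 ⇒ p = 3/16, and the value is (-3)·(3/16) − 1 = -25/16.
For the defender: with q = P(Reinforce), equating Land's and Sea's payoffs gives −13q + 9 = 3q − 4 ⇒ q = 13/16.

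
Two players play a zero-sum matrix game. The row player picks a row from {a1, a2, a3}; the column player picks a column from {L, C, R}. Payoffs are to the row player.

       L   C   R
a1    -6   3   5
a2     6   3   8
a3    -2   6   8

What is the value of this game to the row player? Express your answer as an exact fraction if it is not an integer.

Row minima: a1 → -6, a2 → 3, a3 → -2; maximin = 3.
Column maxima: L → 6, C → 6, R → 8; minimax = 6.
3 ≠ 6, so there is no saddle point; optimal play is mixed.
a1 is strictly dominated by a3, so the row player never plays it.
R is strictly dominated by L (it gives the row player strictly more in every row), so the column player never plays it.
On the remaining 2×2 (a2, a3 vs L, C):
Let the row player play a2 with probability p. Expected payoff against L: 6p + (-2)(1−p) = 8p − 2; against C: 3p + 6(1−p) = −3p + 6.
Setting these equal: 8p − 2 = −3p + 6 ⇒ 11p = 8 ⇒ p = 8/11, and the value is (8)·(8/11) − 2 = 42/11.
For the column player: with q = P(L), equating a2's and a3's payoffs gives 3q + 3 = −8q + 6 ⇒ q = 3/11.

42/11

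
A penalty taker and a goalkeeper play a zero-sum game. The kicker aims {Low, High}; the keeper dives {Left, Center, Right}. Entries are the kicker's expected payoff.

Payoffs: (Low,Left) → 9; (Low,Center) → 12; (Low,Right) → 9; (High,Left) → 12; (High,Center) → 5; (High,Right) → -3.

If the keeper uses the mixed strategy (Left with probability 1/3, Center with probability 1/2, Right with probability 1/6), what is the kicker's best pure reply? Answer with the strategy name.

Expected payoff of Low: (1/3)·9 + (1/2)·12 + (1/6)·9 = 21/2.
Expected payoff of High: (1/3)·12 + (1/2)·5 + (1/6)·(-3) = 6.
The largest is 21/2, so the kicker's best response is Low.

Low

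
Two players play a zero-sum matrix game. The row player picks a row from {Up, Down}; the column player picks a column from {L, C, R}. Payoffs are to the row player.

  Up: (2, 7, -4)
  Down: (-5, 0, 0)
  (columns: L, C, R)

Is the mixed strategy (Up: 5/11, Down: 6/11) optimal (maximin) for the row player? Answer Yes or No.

Yes

Against L this mix gives (5/11)·2 + (6/11)·(-5) = -20/11.
Against C this mix gives (5/11)·7 + (6/11)·0 = 35/11.
Against R this mix gives (5/11)·(-4) + (6/11)·0 = -20/11.
All of the column player's active replies (L, R) yield -20/11, and no column does worse for the row player. The mix makes the column player indifferent and guarantees -20/11, so it is optimal.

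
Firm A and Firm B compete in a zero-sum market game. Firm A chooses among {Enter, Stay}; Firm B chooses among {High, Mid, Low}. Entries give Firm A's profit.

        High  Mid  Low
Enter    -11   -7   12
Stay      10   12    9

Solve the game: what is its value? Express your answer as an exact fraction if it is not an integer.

Row minima: Enter → -11, Stay → 9; maximin = 9.
Column maxima: High → 10, Mid → 12, Low → 12; minimax = 10.
9 ≠ 10, so there is no saddle point; optimal play is mixed.
Mid is strictly dominated by High (it gives Firm A strictly more in every row), so Firm B never plays it.
On the remaining 2×2 (Enter, Stay vs High, Low):
Let Firm A play Enter with probability p. Expected payoff against High: (-11)p + 10(1−p) = −21p + 10; against Low: 12p + 9(1−p) = 3p + 9.
Setting these equal: −21p + 10 = 3p + 9 ⇒ −24p = -1 ⇒ p = 1/24, and the value is (-21)·(1/24) + 10 = 73/8.
For Firm B: with q = P(High), equating Enter's and Stay's payoffs gives −23q + 12 = q + 9 ⇒ q = 1/8.

73/8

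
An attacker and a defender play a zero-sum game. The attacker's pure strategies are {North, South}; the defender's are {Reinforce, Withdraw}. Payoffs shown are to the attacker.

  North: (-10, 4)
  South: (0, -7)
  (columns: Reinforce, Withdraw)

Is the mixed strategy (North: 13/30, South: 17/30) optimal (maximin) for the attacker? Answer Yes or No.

Against Reinforce this mix gives (13/30)·(-10) + (17/30)·0 = -13/3.
Against Withdraw this mix gives (13/30)·4 + (17/30)·(-7) = -67/30.
The defender will play Reinforce, holding the attacker to -13/3. Shifting weight toward the row that does better against Reinforce would raise this floor (the equalizing mix achieves -10/3 against both Reinforce and Withdraw), so the proposed strategy is not optimal.

No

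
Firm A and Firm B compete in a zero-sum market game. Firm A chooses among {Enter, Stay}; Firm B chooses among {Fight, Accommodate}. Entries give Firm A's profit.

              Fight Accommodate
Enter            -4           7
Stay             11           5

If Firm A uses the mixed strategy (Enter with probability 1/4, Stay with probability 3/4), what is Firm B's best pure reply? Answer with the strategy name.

Accommodate

If Firm B plays Fight, Firm A's expected payoff is (1/4)·(-4) + (3/4)·11 = 29/4.
If Firm B plays Accommodate, Firm A's expected payoff is (1/4)·7 + (3/4)·5 = 11/2.
Firm B minimizes Firm A's payoff; the smallest is 11/2, so the best response is Accommodate.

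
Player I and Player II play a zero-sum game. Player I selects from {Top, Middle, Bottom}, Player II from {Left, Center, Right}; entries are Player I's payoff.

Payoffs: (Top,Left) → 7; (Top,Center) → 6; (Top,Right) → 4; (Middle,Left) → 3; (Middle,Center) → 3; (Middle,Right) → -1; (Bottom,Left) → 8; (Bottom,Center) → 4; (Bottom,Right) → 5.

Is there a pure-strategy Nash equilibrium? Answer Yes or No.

Row minima: Top → 4, Middle → -1, Bottom → 4; maximin = 4.
Column maxima: Left → 8, Center → 6, Right → 5; minimax = 5.
4 ≠ 5, so no pure-strategy equilibrium exists.

No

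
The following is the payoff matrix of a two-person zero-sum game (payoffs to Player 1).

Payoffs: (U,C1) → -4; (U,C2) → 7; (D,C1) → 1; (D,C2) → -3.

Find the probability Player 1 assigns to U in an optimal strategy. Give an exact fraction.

Row minima: U → -4, D → -3; maximin = -3.
Column maxima: C1 → 1, C2 → 7; minimax = 1.
-3 ≠ 1, so there is no saddle point; optimal play is mixed.
Let Player 1 play U with probability p. Expected payoff against C1: (-4)p + 1(1−p) = −5p + 1; against C2: 7p + (-3)(1−p) = 10p − 3.
Setting these equal: −5p + 1 = 10p − 3 ⇒ −15p = -4 ⇒ p = 4/15, and the value is (-5)·(4/15) + 1 = -1/3.
For Player 2: with q = P(C1), equating U's and D's payoffs gives −11q + 7 = 4q − 3 ⇒ q = 2/3.

4/15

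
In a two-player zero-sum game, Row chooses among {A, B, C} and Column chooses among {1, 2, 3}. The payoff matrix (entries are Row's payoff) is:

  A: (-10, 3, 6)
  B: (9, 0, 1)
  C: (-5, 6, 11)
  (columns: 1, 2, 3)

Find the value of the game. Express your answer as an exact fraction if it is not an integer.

Row minima: A → -10, B → 0, C → -5; maximin = 0.
Column maxima: 1 → 9, 2 → 6, 3 → 11; minimax = 6.
0 ≠ 6, so there is no saddle point; optimal play is mixed.
A is strictly dominated by C, so Row never plays it.
3 is strictly dominated by 2 (it gives Row strictly more in every row), so Column never plays it.
On the remaining 2×2 (B, C vs 1, 2):
Let Row play B with probability p. Expected payoff against 1: 9p + (-5)(1−p) = 14p − 5; against 2: 0p + 6(1−p) = −6p + 6.
Setting these equal: 14p − 5 = −6p + 6 ⇒ 20p = 11 ⇒ p = 11/20, and the value is (14)·(11/20) − 5 = 27/10.
For Column: with q = P(1), equating B's and C's payoffs gives 9q = −11q + 6 ⇒ q = 3/10.

27/10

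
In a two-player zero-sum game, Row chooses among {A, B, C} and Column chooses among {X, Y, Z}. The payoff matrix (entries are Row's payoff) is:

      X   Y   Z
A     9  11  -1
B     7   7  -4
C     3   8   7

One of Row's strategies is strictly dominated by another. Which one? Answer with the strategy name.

A gives a strictly higher payoff than B against every column: 9 > 7, 11 > 7, -1 > -4.
So B is strictly dominated and Row never plays it.

B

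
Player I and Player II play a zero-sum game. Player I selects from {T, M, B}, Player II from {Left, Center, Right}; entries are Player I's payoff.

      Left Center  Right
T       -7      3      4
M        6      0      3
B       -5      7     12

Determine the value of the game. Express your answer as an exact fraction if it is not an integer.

Row minima: T → -7, M → 0, B → -5; maximin = 0.
Column maxima: Left → 6, Center → 7, Right → 12; minimax = 6.
0 ≠ 6, so there is no saddle point; optimal play is mixed.
T is strictly dominated by B, so Player I never plays it.
Right is strictly dominated by Center (it gives Player I strictly more in every row), so Player II never plays it.
On the remaining 2×2 (M, B vs Left, Center):
Let Player I play M with probability p. Expected payoff against Left: 6p + (-5)(1−p) = 11p − 5; against Center: 0p + 7(1−p) = −7p + 7.
Setting these equal: 11p − 5 = −7p + 7 ⇒ 18p = 12 ⇒ p = 2/3, and the value is (11)·(2/3) − 5 = 7/3.
For Player II: with q = P(Left), equating M's and B's payoffs gives 6q = −12q + 7 ⇒ q = 7/18.

7/3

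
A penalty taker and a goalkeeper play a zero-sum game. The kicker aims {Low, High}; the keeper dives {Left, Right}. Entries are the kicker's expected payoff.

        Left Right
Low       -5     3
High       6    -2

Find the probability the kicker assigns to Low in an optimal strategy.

1/2

Row minima: Low → -5, High → -2; maximin = -2.
Column maxima: Left → 6, Right → 3; minimax = 3.
-2 ≠ 3, so there is no saddle point; optimal play is mixed.
Let the kicker play Low with probability p. Expected payoff against Left: (-5)p + 6(1−p) = −11p + 6; against Right: 3p + (-2)(1−p) = 5p − 2.
Setting these equal: −11p + 6 = 5p − 2 ⇒ −16p = -8 ⇒ p = 1/2, and the value is (-11)·(1/2) + 6 = 1/2.
For the keeper: with q = P(Left), equating Low's and High's payoffs gives −8q + 3 = 8q − 2 ⇒ q = 5/16.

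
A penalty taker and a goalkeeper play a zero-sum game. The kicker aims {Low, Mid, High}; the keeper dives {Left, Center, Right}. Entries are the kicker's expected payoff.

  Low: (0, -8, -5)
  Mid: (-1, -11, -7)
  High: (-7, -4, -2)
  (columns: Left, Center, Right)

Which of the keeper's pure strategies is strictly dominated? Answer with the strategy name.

Right

Center holds the kicker's payoff strictly below Right in every row: -8 < -5, -11 < -7, -4 < -2.
So Right is strictly dominated for the keeper.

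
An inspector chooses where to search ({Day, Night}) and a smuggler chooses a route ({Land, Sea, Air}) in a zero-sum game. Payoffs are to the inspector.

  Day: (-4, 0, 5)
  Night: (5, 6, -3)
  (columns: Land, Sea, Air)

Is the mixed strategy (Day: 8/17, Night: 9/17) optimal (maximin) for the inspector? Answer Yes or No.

Against Land this mix gives (8/17)·(-4) + (9/17)·5 = 13/17.
Against Sea this mix gives (8/17)·0 + (9/17)·6 = 54/17.
Against Air this mix gives (8/17)·5 + (9/17)·(-3) = 13/17.
All of the smuggler's active replies (Land, Air) yield 13/17, and no column does worse for the inspector. The mix makes the smuggler indifferent and guarantees 13/17, so it is optimal.

Yes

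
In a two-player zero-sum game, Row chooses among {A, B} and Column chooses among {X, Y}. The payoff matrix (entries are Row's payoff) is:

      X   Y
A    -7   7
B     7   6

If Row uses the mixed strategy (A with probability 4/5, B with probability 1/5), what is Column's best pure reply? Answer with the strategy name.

X

If Column plays X, Row's expected payoff is (4/5)·(-7) + (1/5)·7 = -21/5.
If Column plays Y, Row's expected payoff is (4/5)·7 + (1/5)·6 = 34/5.
Column minimizes Row's payoff; the smallest is -21/5, so the best response is X.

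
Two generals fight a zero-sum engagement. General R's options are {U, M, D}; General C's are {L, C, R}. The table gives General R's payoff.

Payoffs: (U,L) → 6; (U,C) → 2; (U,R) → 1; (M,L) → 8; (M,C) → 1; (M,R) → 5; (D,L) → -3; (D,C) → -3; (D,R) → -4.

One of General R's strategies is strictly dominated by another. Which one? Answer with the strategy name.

U gives a strictly higher payoff than D against every column: 6 > -3, 2 > -3, 1 > -4.
So D is strictly dominated and General R never plays it.

D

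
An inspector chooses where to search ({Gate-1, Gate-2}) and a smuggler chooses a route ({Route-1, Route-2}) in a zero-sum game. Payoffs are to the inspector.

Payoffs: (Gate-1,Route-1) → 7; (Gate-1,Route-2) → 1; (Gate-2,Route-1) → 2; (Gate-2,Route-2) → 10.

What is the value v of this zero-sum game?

Row minima: Gate-1 → 1, Gate-2 → 2; maximin = 2.
Column maxima: Route-1 → 7, Route-2 → 10; minimax = 7.
2 ≠ 7, so there is no saddle point; optimal play is mixed.
Let the inspector play Gate-1 with probability p. Expected payoff against Route-1: 7p + 2(1−p) = 5p + 2; against Route-2: 1p + 10(1−p) = −9p + 10.
Setting these equal: 5p + 2 = −9p + 10 ⇒ 14p = 8 ⇒ p = 4/7, and the value is (5)·(4/7) + 2 = 34/7.
For the smuggler: with q = P(Route-1), equating Gate-1's and Gate-2's payoffs gives 6q + 1 = −8q + 10 ⇒ q = 9/14.

34/7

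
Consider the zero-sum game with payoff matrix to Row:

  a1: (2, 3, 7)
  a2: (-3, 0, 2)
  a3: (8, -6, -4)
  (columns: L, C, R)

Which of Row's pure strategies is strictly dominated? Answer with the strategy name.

a1 gives a strictly higher payoff than a2 against every column: 2 > -3, 3 > 0, 7 > 2.
So a2 is strictly dominated and Row never plays it.

a2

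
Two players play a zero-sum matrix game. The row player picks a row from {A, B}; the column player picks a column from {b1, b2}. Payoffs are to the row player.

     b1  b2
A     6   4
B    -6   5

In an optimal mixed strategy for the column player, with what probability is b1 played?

Row minima: A → 4, B → -6; maximin = 4.
Column maxima: b1 → 6, b2 → 5; minimax = 5.
4 ≠ 5, so there is no saddle point; optimal play is mixed.
Let the row player play A with probability p. Expected payoff against b1: 6p + (-6)(1−p) = 12p − 6; against b2: 4p + 5(1−p) = −p + 5.
Setting these equal: 12p − 6 = −p + 5 ⇒ 13p = 11 ⇒ p = 11/13, and the value is (12)·(11/13) − 6 = 54/13.
For the column player: with q = P(b1), equating A's and B's payoffs gives 2q + 4 = −11q + 5 ⇒ q = 1/13.

1/13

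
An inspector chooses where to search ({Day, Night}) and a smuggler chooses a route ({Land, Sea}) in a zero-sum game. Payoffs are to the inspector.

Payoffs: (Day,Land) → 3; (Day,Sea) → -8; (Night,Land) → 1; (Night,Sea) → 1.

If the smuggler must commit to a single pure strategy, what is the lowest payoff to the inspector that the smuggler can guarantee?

Column maxima: Land → 3, Sea → 1.
The smallest of these is 1.

1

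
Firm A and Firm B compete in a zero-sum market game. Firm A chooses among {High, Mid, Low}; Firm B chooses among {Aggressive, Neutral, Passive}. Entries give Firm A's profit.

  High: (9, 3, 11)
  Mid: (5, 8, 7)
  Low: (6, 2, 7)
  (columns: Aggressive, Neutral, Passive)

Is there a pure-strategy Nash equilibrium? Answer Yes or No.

No

Row minima: High → 3, Mid → 5, Low → 2; maximin = 5.
Column maxima: Aggressive → 9, Neutral → 8, Passive → 11; minimax = 8.
5 ≠ 8, so no pure-strategy equilibrium exists.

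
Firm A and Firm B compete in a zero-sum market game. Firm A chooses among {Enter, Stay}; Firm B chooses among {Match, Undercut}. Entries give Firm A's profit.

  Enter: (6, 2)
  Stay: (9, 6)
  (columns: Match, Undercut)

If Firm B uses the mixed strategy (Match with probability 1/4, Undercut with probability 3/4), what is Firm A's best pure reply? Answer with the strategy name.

Expected payoff of Enter: (1/4)·6 + (3/4)·2 = 3.
Expected payoff of Stay: (1/4)·9 + (3/4)·6 = 27/4.
The largest is 27/4, so Firm A's best response is Stay.

Stay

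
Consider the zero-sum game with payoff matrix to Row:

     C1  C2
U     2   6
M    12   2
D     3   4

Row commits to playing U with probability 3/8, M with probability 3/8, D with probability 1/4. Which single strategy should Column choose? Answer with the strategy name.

If Column plays C1, Row's expected payoff is (3/8)·2 + (3/8)·12 + (1/4)·3 = 6.
If Column plays C2, Row's expected payoff is (3/8)·6 + (3/8)·2 + (1/4)·4 = 4.
Column minimizes Row's payoff; the smallest is 4, so the best response is C2.

C2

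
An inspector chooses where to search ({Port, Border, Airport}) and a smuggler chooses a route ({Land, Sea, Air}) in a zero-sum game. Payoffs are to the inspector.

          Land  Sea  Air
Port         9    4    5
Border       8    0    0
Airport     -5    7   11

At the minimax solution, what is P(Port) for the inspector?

12/17

Row minima: Port → 4, Border → 0, Airport → -5; maximin = 4.
Column maxima: Land → 9, Sea → 7, Air → 11; minimax = 7.
4 ≠ 7, so there is no saddle point; optimal play is mixed.
Border is strictly dominated by Port, so the inspector never plays it.
With Border eliminated, Air is strictly dominated by Sea (it gives the inspector strictly more in every remaining row), so the smuggler never plays it.
On the remaining 2×2 (Port, Airport vs Land, Sea):
Let the inspector play Port with probability p. Expected payoff against Land: 9p + (-5)(1−p) = 14p − 5; against Sea: 4p + 7(1−p) = −3p + 7.
Setting these equal: 14p − 5 = −3p + 7 ⇒ 17p = 12 ⇒ p = 12/17, and the value is (14)·(12/17) − 5 = 83/17.
For the smuggler: with q = P(Land), equating Port's and Airport's payoffs gives 5q + 4 = −12q + 7 ⇒ q = 3/17.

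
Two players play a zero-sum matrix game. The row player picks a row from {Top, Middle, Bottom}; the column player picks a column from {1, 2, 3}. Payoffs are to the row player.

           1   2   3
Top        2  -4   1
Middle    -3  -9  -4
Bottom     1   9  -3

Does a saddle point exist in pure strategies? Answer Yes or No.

Row minima: Top → -4, Middle → -9, Bottom → -3; maximin = -3.
Column maxima: 1 → 2, 2 → 9, 3 → 1; minimax = 1.
-3 ≠ 1, so no pure-strategy equilibrium exists.

No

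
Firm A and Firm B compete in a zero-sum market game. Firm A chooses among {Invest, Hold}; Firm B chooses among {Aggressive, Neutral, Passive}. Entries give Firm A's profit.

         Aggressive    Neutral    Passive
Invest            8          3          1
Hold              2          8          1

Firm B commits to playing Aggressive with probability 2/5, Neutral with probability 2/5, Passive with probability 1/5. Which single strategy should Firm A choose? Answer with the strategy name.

Invest

Expected payoff of Invest: (2/5)·8 + (2/5)·3 + (1/5)·1 = 23/5.
Expected payoff of Hold: (2/5)·2 + (2/5)·8 + (1/5)·1 = 21/5.
The largest is 23/5, so Firm A's best response is Invest.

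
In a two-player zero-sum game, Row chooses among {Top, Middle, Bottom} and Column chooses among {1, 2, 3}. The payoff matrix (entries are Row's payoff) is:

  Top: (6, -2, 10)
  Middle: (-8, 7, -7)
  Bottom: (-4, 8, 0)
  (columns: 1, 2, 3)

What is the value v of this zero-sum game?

Row minima: Top → -2, Middle → -8, Bottom → -4; maximin = -2.
Column maxima: 1 → 6, 2 → 8, 3 → 10; minimax = 6.
-2 ≠ 6, so there is no saddle point; optimal play is mixed.
Middle is strictly dominated by Bottom, so Row never plays it.
3 is strictly dominated by 1 (it gives Row strictly more in every row), so Column never plays it.
On the remaining 2×2 (Top, Bottom vs 1, 2):
Let Row play Top with probability p. Expected payoff against 1: 6p + (-4)(1−p) = 10p − 4; against 2: (-2)p + 8(1−p) = −10p + 8.
Setting these equal: 10p − 4 = −10p + 8 ⇒ 20p = 12 ⇒ p = 3/5, and the value is (10)·(3/5) − 4 = 2.
For Column: with q = P(1), equating Top's and Bottom's payoffs gives 8q − 2 = −12q + 8 ⇒ q = 1/2.

2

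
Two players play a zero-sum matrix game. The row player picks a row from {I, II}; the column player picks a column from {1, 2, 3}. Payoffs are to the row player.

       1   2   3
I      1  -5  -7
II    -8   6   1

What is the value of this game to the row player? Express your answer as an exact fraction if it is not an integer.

-55/17

Row minima: I → -7, II → -8; maximin = -7.
Column maxima: 1 → 1, 2 → 6, 3 → 1; minimax = 1.
-7 ≠ 1, so there is no saddle point; optimal play is mixed.
2 is strictly dominated by 3 (it gives the row player strictly more in every row), so the column player never plays it.
On the remaining 2×2 (I, II vs 1, 3):
Let the row player play I with probability p. Expected payoff against 1: 1p + (-8)(1−p) = 9p − 8; against 3: (-7)p + 1(1−p) = −8p + 1.
Setting these equal: 9p − 8 = −8p + 1 ⇒ 17p = 9 ⇒ p = 9/17, and the value is (9)·(9/17) − 8 = -55/17.
For the column player: with q = P(1), equating I's and II's payoffs gives 8q − 7 = −9q + 1 ⇒ q = 8/17.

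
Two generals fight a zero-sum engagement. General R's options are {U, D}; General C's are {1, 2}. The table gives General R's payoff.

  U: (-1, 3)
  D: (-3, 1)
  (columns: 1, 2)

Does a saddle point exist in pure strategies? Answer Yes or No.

Yes

Row minima: U → -1, D → -3; maximin = -1.
Column maxima: 1 → -1, 2 → 3; minimax = -1.
maximin = minimax = -1, so a saddle point exists.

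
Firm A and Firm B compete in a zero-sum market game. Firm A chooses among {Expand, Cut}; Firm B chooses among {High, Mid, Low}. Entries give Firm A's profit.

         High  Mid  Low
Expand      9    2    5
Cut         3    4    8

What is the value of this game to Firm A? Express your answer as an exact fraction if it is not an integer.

15/4

Row minima: Expand → 2, Cut → 3; maximin = 3.
Column maxima: High → 9, Mid → 4, Low → 8; minimax = 4.
3 ≠ 4, so there is no saddle point; optimal play is mixed.
Low is strictly dominated by Mid (it gives Firm A strictly more in every row), so Firm B never plays it.
On the remaining 2×2 (Expand, Cut vs High, Mid):
Let Firm A play Expand with probability p. Expected payoff against High: 9p + 3(1−p) = 6p + 3; against Mid: 2p + 4(1−p) = −2p + 4.
Setting these equal: 6p + 3 = −2p + 4 ⇒ 8p = 1 ⇒ p = 1/8, and the value is (6)·(1/8) + 3 = 15/4.
For Firm B: with q = P(High), equating Expand's and Cut's payoffs gives 7q + 2 = −q + 4 ⇒ q = 1/4.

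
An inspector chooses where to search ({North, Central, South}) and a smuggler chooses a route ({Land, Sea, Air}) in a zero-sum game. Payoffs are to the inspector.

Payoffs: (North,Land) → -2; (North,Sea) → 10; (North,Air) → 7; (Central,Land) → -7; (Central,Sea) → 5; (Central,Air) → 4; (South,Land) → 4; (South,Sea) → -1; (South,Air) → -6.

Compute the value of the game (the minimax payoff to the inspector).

Row minima: North → -2, Central → -7, South → -6; maximin = -2.
Column maxima: Land → 4, Sea → 10, Air → 7; minimax = 4.
-2 ≠ 4, so there is no saddle point; optimal play is mixed.
Central is strictly dominated by North, so the inspector never plays it.
Sea is strictly dominated by Air (it gives the inspector strictly more in every row), so the smuggler never plays it.
On the remaining 2×2 (North, South vs Land, Air):
Let the inspector play North with probability p. Expected payoff against Land: (-2)p + 4(1−p) = −6p + 4; against Air: 7p + (-6)(1−p) = 13p − 6.
Setting these equal: −6p + 4 = 13p − 6 ⇒ −19p = -10 ⇒ p = 10/19, and the value is (-6)·(10/19) + 4 = 16/19.
For the smuggler: with q = P(Land), equating North's and South's payoffs gives −9q + 7 = 10q − 6 ⇒ q = 13/19.

16/19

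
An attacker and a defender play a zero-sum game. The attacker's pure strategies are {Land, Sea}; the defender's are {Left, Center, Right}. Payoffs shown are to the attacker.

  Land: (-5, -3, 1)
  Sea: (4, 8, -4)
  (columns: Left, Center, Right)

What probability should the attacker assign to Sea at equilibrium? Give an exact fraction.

Row minima: Land → -5, Sea → -4; maximin = -4.
Column maxima: Left → 4, Center → 8, Right → 1; minimax = 1.
-4 ≠ 1, so there is no saddle point; optimal play is mixed.
Center is strictly dominated by Left (it gives the attacker strictly more in every row), so the defender never plays it.
On the remaining 2×2 (Land, Sea vs Left, Right):
Let the attacker play Land with probability p. Expected payoff against Left: (-5)p + 4(1−p) = −9p + 4; against Right: 1p + (-4)(1−p) = 5p − 4.
Setting these equal: −9p + 4 = 5p − 4 ⇒ −14p = -8 ⇒ p = 4/7, and the value is (-9)·(4/7) + 4 = -8/7.
For the defender: with q = P(Left), equating Land's and Sea's payoffs gives −6q + 1 = 8q − 4 ⇒ q = 5/14.

3/7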